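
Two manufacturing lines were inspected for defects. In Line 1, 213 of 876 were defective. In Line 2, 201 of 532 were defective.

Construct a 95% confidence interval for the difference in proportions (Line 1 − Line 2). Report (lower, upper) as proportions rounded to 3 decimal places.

(-0.185, -0.085)

p̂₁ = 213/876 = 0.2432 and p̂₂ = 201/532 = 0.3778.
SE₁ = √(p̂₁(1−p̂₁)/n₁) = √(0.2432·0.7568/876) = 0.01450; SE₂ = √(0.3778·0.6222/532) = 0.02102.
Independent samples: SE of the difference = √(SE₁² + SE₂²) = √(0.00021025 + 0.0004418404) = 0.02554.
z* for 95% confidence is 1.960, so the margin of error is 1.960 × 0.02554 = 0.05006.
Point estimate p̂₁ − p̂₂ = 0.2432 − 0.3778 = -0.1346.
-0.1346 ± 0.05006 → (-0.185, -0.085).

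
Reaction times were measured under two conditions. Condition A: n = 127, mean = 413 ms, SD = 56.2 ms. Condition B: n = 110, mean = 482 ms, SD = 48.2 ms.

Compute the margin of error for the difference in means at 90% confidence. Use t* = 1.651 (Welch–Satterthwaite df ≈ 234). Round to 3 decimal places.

Per-group SEs: s₁/√n₁ = 56.2/√127 = 4.9869, s₂/√n₂ = 48.2/√110 = 4.5957.
Unpooled SE of the difference: √(24.86917161 + 21.12045849) = 6.7816.
Margin of error = t* · SE = 1.651 × 6.7816 = 11.1964.

11.196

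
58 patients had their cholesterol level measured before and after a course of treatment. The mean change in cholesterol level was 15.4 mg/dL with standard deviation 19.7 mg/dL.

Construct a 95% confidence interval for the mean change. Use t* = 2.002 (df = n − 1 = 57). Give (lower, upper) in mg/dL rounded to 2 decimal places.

(10.22, 20.58)

Paired design: SE = s_d/√n = 19.7/√58 = 2.5867.
t* = 2.002; margin of error = 2.002 × 2.5867 = 5.1786.
15.4 ± 5.1786 → (10.22, 20.58).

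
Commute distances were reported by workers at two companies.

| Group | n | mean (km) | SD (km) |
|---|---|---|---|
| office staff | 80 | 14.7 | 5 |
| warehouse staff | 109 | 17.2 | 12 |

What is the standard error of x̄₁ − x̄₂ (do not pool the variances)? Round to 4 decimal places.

Per-group SEs: s₁/√n₁ = 5/√80 = 0.5590, s₂/√n₂ = 12/√109 = 1.1494.
Unpooled SE of the difference: √(0.312481 + 1.32112036) = 1.2781.

1.2781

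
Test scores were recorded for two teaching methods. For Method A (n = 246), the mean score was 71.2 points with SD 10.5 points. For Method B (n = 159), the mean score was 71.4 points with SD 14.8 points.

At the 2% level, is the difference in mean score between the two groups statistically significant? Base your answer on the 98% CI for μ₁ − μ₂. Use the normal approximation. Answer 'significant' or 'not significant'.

Per-group SEs: s₁/√n₁ = 10.5/√246 = 0.6695, s₂/√n₂ = 14.8/√159 = 1.1737.
Unpooled SE of the difference: √(0.44823025 + 1.37757169) = 1.3512.
Margin of error = z* · SE = 2.326 × 1.3512 = 3.1429.
x̄₁ − x̄₂ = 71.2 − 71.4 = -0.2000.
CI: -0.2000 ± 3.1429 = (-3.3429, 2.9429).
The interval (-3.3429, 2.9429) contains 0, so the difference is not significant.

not significant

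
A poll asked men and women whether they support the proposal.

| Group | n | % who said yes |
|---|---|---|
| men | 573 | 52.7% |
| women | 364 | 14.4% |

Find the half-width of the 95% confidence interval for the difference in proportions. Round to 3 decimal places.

The two standard errors are √(0.5270×0.4730/573) = 0.02086 and √(0.1440×0.8560/364) = 0.01840.
Because the samples are independent, SE_diff = √(0.02086² + 0.01840²) = 0.02782.
Using z* = 1.960 for 95%, ME = 1.960 × 0.02782 = 0.05453.

0.055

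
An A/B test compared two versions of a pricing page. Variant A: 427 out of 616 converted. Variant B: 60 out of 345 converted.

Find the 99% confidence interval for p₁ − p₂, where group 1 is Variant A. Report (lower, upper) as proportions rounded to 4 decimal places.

(0.4482, 0.5904)

Sample proportions: 427/616 = 0.6932, 60/345 = 0.1739.
Each SE is √(p̂(1−p̂)/n): √(0.6932·0.3068/616) = 0.01858 and √(0.1739·0.8261/345) = 0.02041.
SE(p̂₁ − p̂₂) = √(SE₁² + SE₂²) = √(0.0003452164 + 0.0004165681) = 0.02760, since the two samples are independent.
At 99% confidence z* = 2.576; margin = 2.576 × 0.02760 = 0.07110.
The difference is 0.6932 − 0.1739 = 0.5193, so the interval is 0.5193 ± 0.07110 = (0.4482, 0.5904).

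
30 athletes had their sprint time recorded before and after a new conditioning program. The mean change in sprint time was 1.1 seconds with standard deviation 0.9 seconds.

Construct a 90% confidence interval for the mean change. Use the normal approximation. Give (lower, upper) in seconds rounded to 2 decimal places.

Paired design: SE = s_d/√n = 0.9/√30 = 0.1643.
z* = 1.645; margin of error = 1.645 × 0.1643 = 0.2703.
1.1 ± 0.2703 → (0.83, 1.37).

(0.83, 1.37)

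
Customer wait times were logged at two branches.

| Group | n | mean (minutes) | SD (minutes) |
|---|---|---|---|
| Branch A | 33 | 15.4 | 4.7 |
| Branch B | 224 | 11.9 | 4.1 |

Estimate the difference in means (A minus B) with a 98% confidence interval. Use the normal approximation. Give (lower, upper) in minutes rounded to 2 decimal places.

Per-group SEs: s₁/√n₁ = 4.7/√33 = 0.8182, s₂/√n₂ = 4.1/√224 = 0.2739.
Unpooled SE of the difference: √(0.66945124 + 0.07502121) = 0.8628.
Margin of error = z* · SE = 2.326 × 0.8628 = 2.0069.
x̄₁ − x̄₂ = 15.4 − 11.9 = 3.5000.
CI: 3.5000 ± 2.0069 = (1.49, 5.51).

(1.49, 5.51)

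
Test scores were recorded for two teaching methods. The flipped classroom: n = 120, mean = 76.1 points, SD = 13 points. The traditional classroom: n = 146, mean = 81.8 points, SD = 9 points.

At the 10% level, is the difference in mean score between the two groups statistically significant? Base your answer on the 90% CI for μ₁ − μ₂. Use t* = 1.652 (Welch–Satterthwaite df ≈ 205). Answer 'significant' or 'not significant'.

significant

Per-group SEs: s₁/√n₁ = 13/√120 = 1.1867, s₂/√n₂ = 9/√146 = 0.7448.
Unpooled SE of the difference: √(1.40825689 + 0.55472704) = 1.4011.
Margin of error = t* · SE = 1.652 × 1.4011 = 2.3146.
x̄₁ − x̄₂ = 76.1 − 81.8 = -5.7000.
CI: -5.7000 ± 2.3146 = (-8.0146, -3.3854).
The interval (-8.0146, -3.3854) does not contain 0, so the difference is significant.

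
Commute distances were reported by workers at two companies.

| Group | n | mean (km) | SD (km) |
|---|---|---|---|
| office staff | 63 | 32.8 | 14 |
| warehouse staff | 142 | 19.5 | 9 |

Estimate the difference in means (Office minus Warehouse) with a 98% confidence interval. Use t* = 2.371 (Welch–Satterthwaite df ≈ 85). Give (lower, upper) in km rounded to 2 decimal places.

SE₁ = s₁/√n₁ = 14/√63 = 1.7638; SE₂ = 9/√142 = 0.7553.
Independent samples, unequal variances: SE_diff = √(SE₁² + SE₂²) = √(3.11099044 + 0.57047809) = 1.9187.
t* = 2.371, so margin of error = 2.371 × 1.9187 = 4.5492.
Difference in means = 32.8 − 19.5 = 13.3000.
13.3000 ± 4.5492 → (8.75, 17.85).

(8.75, 17.85)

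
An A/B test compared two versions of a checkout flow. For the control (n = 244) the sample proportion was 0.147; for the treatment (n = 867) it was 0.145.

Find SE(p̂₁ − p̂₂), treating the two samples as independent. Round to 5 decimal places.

0.02563

SE₁ = √(p̂₁(1−p̂₁)/n₁) = √(0.1470·0.8530/244) = 0.02267; SE₂ = √(0.1450·0.8550/867) = 0.01196.
Independent samples: SE of the difference = √(SE₁² + SE₂²) = √(0.0005139289 + 0.0001430416) = 0.02563.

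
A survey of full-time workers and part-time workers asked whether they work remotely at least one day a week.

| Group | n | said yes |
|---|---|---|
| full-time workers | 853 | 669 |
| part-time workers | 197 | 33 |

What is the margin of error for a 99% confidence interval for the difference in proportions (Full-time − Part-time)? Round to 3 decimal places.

p̂₁ = 669/853 = 0.7843 and p̂₂ = 33/197 = 0.1675.
SE₁ = √(p̂₁(1−p̂₁)/n₁) = √(0.7843·0.2157/853) = 0.01408; SE₂ = √(0.1675·0.8325/197) = 0.02661.
Independent samples: SE of the difference = √(SE₁² + SE₂²) = √(0.0001982464 + 0.0007080921) = 0.03011.
z* for 99% confidence is 2.576, so the margin of error is 2.576 × 0.03011 = 0.07756.

0.078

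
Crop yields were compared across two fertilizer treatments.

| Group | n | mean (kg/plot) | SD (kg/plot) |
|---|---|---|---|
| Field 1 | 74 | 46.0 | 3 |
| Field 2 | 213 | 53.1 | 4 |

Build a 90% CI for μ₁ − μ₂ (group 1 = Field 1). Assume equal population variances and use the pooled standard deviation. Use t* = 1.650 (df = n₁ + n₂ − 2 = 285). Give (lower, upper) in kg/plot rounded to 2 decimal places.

s_p = √[((n₁−1)s₁² + (n₂−1)s₂²)/(n₁+n₂−2)] = √[(73·3² + 212·4²)/285] = 3.7692.
SE = 3.7692·√(1/74 + 1/213) = 0.5086.
With t* = 1.650, margin = 1.650 × 0.5086 = 0.8392.
x̄₁ − x̄₂ = 46.0 − 53.1 = -7.1000; interval -7.1000 ± 0.8392 = (-7.94, -6.26).

(-7.94, -6.26)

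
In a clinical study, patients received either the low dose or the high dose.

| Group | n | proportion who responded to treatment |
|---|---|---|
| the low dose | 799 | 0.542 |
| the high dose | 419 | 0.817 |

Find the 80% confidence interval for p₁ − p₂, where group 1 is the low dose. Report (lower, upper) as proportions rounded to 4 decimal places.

The two standard errors are √(0.5420×0.4580/799) = 0.01763 and √(0.8170×0.1830/419) = 0.01889.
Because the samples are independent, SE_diff = √(0.01763² + 0.01889²) = 0.02584.
Using z* = 1.282 for 80%, ME = 1.282 × 0.02584 = 0.03313.
p̂₁ − p̂₂ = -0.2750; interval -0.2750 ± 0.03313 gives (-0.3081, -0.2419).

(-0.3081, -0.2419)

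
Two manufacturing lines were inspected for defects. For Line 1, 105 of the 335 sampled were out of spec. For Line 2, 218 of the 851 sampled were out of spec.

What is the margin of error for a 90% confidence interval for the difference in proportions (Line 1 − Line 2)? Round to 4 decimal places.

0.0484

First, p̂₁ = 105/335 = 0.3134; p̂₂ = 218/851 = 0.2562.
The two standard errors are √(0.3134×0.6866/335) = 0.02534 and √(0.2562×0.7438/851) = 0.01496.
Because the samples are independent, SE_diff = √(0.02534² + 0.01496²) = 0.02943.
Using z* = 1.645 for 90%, ME = 1.645 × 0.02943 = 0.04841.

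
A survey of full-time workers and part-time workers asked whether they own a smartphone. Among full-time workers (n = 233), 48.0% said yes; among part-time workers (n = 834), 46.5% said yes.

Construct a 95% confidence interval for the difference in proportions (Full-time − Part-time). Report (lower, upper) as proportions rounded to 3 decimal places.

(-0.058, 0.088)

SE₁ = √(p̂₁(1−p̂₁)/n₁) = √(0.4800·0.5200/233) = 0.03273; SE₂ = √(0.4650·0.5350/834) = 0.01727.
Independent samples: SE of the difference = √(SE₁² + SE₂²) = √(0.0010712529 + 0.0002982529) = 0.03701.
z* for 95% confidence is 1.960, so the margin of error is 1.960 × 0.03701 = 0.07254.
Point estimate p̂₁ − p̂₂ = 0.4800 − 0.4650 = 0.0150.
0.0150 ± 0.07254 → (-0.058, 0.088).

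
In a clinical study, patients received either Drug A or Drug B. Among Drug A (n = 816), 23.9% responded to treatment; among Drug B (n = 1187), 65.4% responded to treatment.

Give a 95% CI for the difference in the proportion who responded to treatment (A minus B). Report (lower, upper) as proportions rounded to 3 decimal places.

(-0.455, -0.375)

The two standard errors are √(0.2390×0.7610/816) = 0.01493 and √(0.6540×0.3460/1187) = 0.01381.
Because the samples are independent, SE_diff = √(0.01493² + 0.01381²) = 0.02034.
Using z* = 1.960 for 95%, ME = 1.960 × 0.02034 = 0.03987.
p̂₁ − p̂₂ = -0.4150; interval -0.4150 ± 0.03987 gives (-0.455, -0.375).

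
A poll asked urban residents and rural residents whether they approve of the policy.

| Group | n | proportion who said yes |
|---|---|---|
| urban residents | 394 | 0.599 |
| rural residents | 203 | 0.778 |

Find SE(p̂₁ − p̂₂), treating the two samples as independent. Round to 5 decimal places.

Each SE is √(p̂(1−p̂)/n): √(0.5990·0.4010/394) = 0.02469 and √(0.7780·0.2220/203) = 0.02917.
SE(p̂₁ − p̂₂) = √(SE₁² + SE₂²) = √(0.0006095961 + 0.0008508889) = 0.03822, since the two samples are independent.

0.03822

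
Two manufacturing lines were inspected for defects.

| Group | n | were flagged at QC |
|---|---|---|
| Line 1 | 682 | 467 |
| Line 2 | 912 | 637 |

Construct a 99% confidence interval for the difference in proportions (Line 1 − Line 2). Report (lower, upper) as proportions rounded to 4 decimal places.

(-0.0740, 0.0466)

Sample proportions: 467/682 = 0.6848, 637/912 = 0.6985.
Each SE is √(p̂(1−p̂)/n): √(0.6848·0.3152/682) = 0.01779 and √(0.6985·0.3015/912) = 0.01520.
SE(p̂₁ − p̂₂) = √(SE₁² + SE₂²) = √(0.0003164841 + 0.00023104) = 0.02340, since the two samples are independent.
At 99% confidence z* = 2.576; margin = 2.576 × 0.02340 = 0.06028.
The difference is 0.6848 − 0.6985 = -0.0137, so the interval is -0.0137 ± 0.06028 = (-0.0740, 0.0466).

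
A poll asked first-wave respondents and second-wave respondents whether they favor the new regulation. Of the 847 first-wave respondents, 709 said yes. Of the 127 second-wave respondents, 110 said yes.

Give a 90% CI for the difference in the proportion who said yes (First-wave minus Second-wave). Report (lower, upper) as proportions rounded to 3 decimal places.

(-0.083, 0.025)

p̂₁ = 709/847 = 0.8371 and p̂₂ = 110/127 = 0.8661.
SE₁ = √(p̂₁(1−p̂₁)/n₁) = √(0.8371·0.1629/847) = 0.01269; SE₂ = √(0.8661·0.1339/127) = 0.03022.
Independent samples: SE of the difference = √(SE₁² + SE₂²) = √(0.0001610361 + 0.0009132484) = 0.03278.
z* for 90% confidence is 1.645, so the margin of error is 1.645 × 0.03278 = 0.05392.
Point estimate p̂₁ − p̂₂ = 0.8371 − 0.8661 = -0.0290.
-0.0290 ± 0.05392 → (-0.083, 0.025).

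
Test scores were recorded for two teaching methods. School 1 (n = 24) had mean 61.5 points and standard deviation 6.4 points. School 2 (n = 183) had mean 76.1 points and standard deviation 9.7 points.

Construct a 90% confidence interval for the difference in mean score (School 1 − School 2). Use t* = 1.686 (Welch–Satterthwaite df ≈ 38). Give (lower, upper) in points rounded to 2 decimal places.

SE₁ = s₁/√n₁ = 6.4/√24 = 1.3064; SE₂ = 9.7/√183 = 0.7170.
Independent samples, unequal variances: SE_diff = √(SE₁² + SE₂²) = √(1.70668096 + 0.514089) = 1.4902.
t* = 1.686, so margin of error = 1.686 × 1.4902 = 2.5125.
Difference in means = 61.5 − 76.1 = -14.6000.
-14.6000 ± 2.5125 → (-17.11, -12.09).

(-17.11, -12.09)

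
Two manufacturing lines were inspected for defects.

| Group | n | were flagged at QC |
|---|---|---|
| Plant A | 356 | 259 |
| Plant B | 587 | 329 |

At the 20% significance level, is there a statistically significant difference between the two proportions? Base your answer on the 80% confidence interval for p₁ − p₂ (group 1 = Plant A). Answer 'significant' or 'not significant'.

significant

p̂₁ = 259/356 = 0.7275 and p̂₂ = 329/587 = 0.5605.
SE₁ = √(p̂₁(1−p̂₁)/n₁) = √(0.7275·0.2725/356) = 0.02360; SE₂ = √(0.5605·0.4395/587) = 0.02049.
Independent samples: SE of the difference = √(SE₁² + SE₂²) = √(0.00055696 + 0.0004198401) = 0.03125.
z* for 80% confidence is 1.282, so the margin of error is 1.282 × 0.03125 = 0.04006.
Point estimate p̂₁ − p̂₂ = 0.7275 − 0.5605 = 0.1670.
0.1670 ± 0.04006 → (0.12694, 0.20706).
The interval (0.12694, 0.20706) does not contain 0, so the difference is significant.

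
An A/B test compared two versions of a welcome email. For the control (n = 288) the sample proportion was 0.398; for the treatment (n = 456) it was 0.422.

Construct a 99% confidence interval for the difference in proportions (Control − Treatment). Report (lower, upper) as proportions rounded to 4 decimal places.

(-0.1192, 0.0712)

The two standard errors are √(0.3980×0.6020/288) = 0.02884 and √(0.4220×0.5780/456) = 0.02313.
Because the samples are independent, SE_diff = √(0.02884² + 0.02313²) = 0.03697.
Using z* = 2.576 for 99%, ME = 2.576 × 0.03697 = 0.09523.
p̂₁ − p̂₂ = -0.0240; interval -0.0240 ± 0.09523 gives (-0.1192, 0.0712).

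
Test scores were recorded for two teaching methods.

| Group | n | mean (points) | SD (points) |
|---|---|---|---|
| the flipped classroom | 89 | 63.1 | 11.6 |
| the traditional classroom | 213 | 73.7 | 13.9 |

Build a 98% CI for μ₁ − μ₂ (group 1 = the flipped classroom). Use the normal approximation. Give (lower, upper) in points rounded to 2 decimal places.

(-14.22, -6.98)

Standard errors of each mean: 11.6/√89 = 1.2296 and 13.9/√213 = 0.9524.
SE(x̄₁ − x̄₂) = √(1.2296² + 0.9524²) = 1.5553 for independent samples with unequal variances.
With z* = 2.326, the margin is 2.326 × 1.5553 = 3.6176.
x̄₁ − x̄₂ = 63.1 − 73.7 = -10.6000; the interval is -10.6000 ± 3.6176 = (-14.22, -6.98).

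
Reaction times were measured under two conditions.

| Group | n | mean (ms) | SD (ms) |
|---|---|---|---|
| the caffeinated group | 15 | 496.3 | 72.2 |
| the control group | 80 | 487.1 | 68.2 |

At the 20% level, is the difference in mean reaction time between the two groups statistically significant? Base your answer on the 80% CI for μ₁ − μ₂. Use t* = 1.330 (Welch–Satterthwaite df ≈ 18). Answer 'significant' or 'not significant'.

SE₁ = s₁/√n₁ = 72.2/√15 = 18.6420; SE₂ = 68.2/√80 = 7.6250.
Independent samples, unequal variances: SE_diff = √(SE₁² + SE₂²) = √(347.524164 + 58.140625) = 20.1411.
t* = 1.330, so margin of error = 1.330 × 20.1411 = 26.7877.
Difference in means = 496.3 − 487.1 = 9.2000.
9.2000 ± 26.7877 → (-17.5877, 35.9877).
The interval (-17.5877, 35.9877) contains 0, so the difference is not significant.

not significant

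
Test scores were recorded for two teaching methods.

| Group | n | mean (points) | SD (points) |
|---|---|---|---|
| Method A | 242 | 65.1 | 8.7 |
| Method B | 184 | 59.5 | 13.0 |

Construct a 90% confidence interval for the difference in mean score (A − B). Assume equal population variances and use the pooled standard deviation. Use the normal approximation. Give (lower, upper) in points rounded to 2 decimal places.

(3.87, 7.33)

s_p = √[((n₁−1)s₁² + (n₂−1)s₂²)/(n₁+n₂−2)] = √[(241·8.7² + 183·13.0²)/424] = 10.7686.
SE = 10.7686·√(1/242 + 1/184) = 1.0533.
With z* = 1.645, margin = 1.645 × 1.0533 = 1.7327.
x̄₁ − x̄₂ = 65.1 − 59.5 = 5.6000; interval 5.6000 ± 1.7327 = (3.87, 7.33).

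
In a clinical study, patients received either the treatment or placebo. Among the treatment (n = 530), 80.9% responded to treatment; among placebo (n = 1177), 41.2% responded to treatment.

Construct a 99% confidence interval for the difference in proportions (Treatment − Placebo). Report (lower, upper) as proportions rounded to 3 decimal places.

(0.340, 0.454)

SE₁ = √(p̂₁(1−p̂₁)/n₁) = √(0.8090·0.1910/530) = 0.01707; SE₂ = √(0.4120·0.5880/1177) = 0.01435.
Independent samples: SE of the difference = √(SE₁² + SE₂²) = √(0.0002913849 + 0.0002059225) = 0.02230.
z* for 99% confidence is 2.576, so the margin of error is 2.576 × 0.02230 = 0.05744.
Point estimate p̂₁ − p̂₂ = 0.8090 − 0.4120 = 0.3970.
0.3970 ± 0.05744 → (0.340, 0.454).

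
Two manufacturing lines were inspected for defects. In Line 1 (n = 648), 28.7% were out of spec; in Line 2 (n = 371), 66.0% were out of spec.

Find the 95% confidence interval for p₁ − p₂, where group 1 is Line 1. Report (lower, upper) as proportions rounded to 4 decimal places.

Each SE is √(p̂(1−p̂)/n): √(0.2870·0.7130/648) = 0.01777 and √(0.6600·0.3400/371) = 0.02459.
SE(p̂₁ − p̂₂) = √(SE₁² + SE₂²) = √(0.0003157729 + 0.0006046681) = 0.03034, since the two samples are independent.
At 95% confidence z* = 1.960; margin = 1.960 × 0.03034 = 0.05947.
The difference is 0.2870 − 0.6600 = -0.3730, so the interval is -0.3730 ± 0.05947 = (-0.4325, -0.3135).

(-0.4325, -0.3135)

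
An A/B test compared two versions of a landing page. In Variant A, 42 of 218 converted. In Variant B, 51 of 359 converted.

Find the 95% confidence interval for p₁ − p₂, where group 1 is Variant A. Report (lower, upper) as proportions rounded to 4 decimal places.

p̂₁ = 42/218 = 0.1927 and p̂₂ = 51/359 = 0.1421.
SE₁ = √(p̂₁(1−p̂₁)/n₁) = √(0.1927·0.8073/218) = 0.02671; SE₂ = √(0.1421·0.8579/359) = 0.01843.
Independent samples: SE of the difference = √(SE₁² + SE₂²) = √(0.0007134241 + 0.0003396649) = 0.03245.
z* for 95% confidence is 1.960, so the margin of error is 1.960 × 0.03245 = 0.06360.
Point estimate p̂₁ − p̂₂ = 0.1927 − 0.1421 = 0.0506.
0.0506 ± 0.06360 → (-0.0130, 0.1142).

(-0.0130, 0.1142)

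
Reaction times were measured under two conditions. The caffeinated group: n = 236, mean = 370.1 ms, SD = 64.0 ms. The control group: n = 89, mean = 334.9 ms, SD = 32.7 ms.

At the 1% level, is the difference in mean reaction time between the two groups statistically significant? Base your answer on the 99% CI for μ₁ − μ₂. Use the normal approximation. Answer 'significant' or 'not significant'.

significant

SE₁ = s₁/√n₁ = 64.0/√236 = 4.1660; SE₂ = 32.7/√89 = 3.4662.
Independent samples, unequal variances: SE_diff = √(SE₁² + SE₂²) = √(17.355556 + 12.01454244) = 5.4194.
z* = 2.576, so margin of error = 2.576 × 5.4194 = 13.9604.
Difference in means = 370.1 − 334.9 = 35.2000.
35.2000 ± 13.9604 → (21.2396, 49.1604).
The interval (21.2396, 49.1604) does not contain 0, so the difference is significant.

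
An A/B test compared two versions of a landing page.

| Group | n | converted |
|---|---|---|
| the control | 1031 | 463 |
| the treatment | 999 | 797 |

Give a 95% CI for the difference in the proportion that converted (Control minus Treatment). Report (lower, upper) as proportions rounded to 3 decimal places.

Sample proportions: 463/1031 = 0.4491, 797/999 = 0.7978.
Each SE is √(p̂(1−p̂)/n): √(0.4491·0.5509/1031) = 0.01549 and √(0.7978·0.2022/999) = 0.01271.
SE(p̂₁ − p̂₂) = √(SE₁² + SE₂²) = √(0.0002399401 + 0.0001615441) = 0.02004, since the two samples are independent.
At 95% confidence z* = 1.960; margin = 1.960 × 0.02004 = 0.03928.
The difference is 0.4491 − 0.7978 = -0.3487, so the interval is -0.3487 ± 0.03928 = (-0.388, -0.309).

(-0.388, -0.309)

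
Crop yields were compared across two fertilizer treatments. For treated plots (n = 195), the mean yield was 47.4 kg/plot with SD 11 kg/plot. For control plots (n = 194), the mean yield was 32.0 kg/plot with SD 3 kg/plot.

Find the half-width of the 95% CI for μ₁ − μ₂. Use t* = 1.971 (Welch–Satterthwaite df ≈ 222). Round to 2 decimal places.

Per-group SEs: s₁/√n₁ = 11/√195 = 0.7877, s₂/√n₂ = 3/√194 = 0.2154.
Unpooled SE of the difference: √(0.62047129 + 0.04639716) = 0.8166.
Margin of error = t* · SE = 1.971 × 0.8166 = 1.6095.

1.61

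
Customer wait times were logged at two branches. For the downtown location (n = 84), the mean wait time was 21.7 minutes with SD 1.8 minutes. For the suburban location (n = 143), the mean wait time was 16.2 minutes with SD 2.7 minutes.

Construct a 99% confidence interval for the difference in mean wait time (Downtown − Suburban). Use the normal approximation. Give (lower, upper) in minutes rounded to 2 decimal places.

Standard errors of each mean: 1.8/√84 = 0.1964 and 2.7/√143 = 0.2258.
SE(x̄₁ − x̄₂) = √(0.1964² + 0.2258²) = 0.2993 for independent samples with unequal variances.
With z* = 2.576, the margin is 2.576 × 0.2993 = 0.7710.
x̄₁ − x̄₂ = 21.7 − 16.2 = 5.5000; the interval is 5.5000 ± 0.7710 = (4.73, 6.27).

(4.73, 6.27)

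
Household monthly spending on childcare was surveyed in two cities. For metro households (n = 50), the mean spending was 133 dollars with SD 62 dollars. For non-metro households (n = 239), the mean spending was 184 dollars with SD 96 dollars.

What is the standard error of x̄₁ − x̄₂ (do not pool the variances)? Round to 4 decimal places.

10.7443

Per-group SEs: s₁/√n₁ = 62/√50 = 8.7681, s₂/√n₂ = 96/√239 = 6.2097.
Unpooled SE of the difference: √(76.87957761 + 38.56037409) = 10.7443.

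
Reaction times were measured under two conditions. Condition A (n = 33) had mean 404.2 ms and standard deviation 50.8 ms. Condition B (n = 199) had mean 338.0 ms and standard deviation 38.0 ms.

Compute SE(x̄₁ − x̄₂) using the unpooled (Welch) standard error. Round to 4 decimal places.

SE₁ = s₁/√n₁ = 50.8/√33 = 8.8431; SE₂ = 38.0/√199 = 2.6937.
Independent samples, unequal variances: SE_diff = √(SE₁² + SE₂²) = √(78.20041761 + 7.25601969) = 9.2443.

9.2443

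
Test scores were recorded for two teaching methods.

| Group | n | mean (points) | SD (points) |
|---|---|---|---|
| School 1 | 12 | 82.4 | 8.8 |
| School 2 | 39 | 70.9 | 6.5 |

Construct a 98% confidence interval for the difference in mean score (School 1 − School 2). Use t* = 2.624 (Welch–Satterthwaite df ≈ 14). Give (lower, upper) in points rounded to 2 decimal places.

(4.30, 18.70)

Standard errors of each mean: 8.8/√12 = 2.5403 and 6.5/√39 = 1.0408.
SE(x̄₁ − x̄₂) = √(2.5403² + 1.0408²) = 2.7452 for independent samples with unequal variances.
With t* = 2.624, the margin is 2.624 × 2.7452 = 7.2034.
x̄₁ − x̄₂ = 82.4 − 70.9 = 11.5000; the interval is 11.5000 ± 7.2034 = (4.30, 18.70).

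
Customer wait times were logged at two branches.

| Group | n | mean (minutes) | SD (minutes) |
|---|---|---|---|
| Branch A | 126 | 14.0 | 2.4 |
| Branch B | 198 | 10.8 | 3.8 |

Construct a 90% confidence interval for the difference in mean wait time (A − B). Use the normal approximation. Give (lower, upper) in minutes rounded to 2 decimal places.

Standard errors of each mean: 2.4/√126 = 0.2138 and 3.8/√198 = 0.2701.
SE(x̄₁ − x̄₂) = √(0.2138² + 0.2701²) = 0.3445 for independent samples with unequal variances.
With z* = 1.645, the margin is 1.645 × 0.3445 = 0.5667.
x̄₁ − x̄₂ = 14.0 − 10.8 = 3.2000; the interval is 3.2000 ± 0.5667 = (2.63, 3.77).

(2.63, 3.77)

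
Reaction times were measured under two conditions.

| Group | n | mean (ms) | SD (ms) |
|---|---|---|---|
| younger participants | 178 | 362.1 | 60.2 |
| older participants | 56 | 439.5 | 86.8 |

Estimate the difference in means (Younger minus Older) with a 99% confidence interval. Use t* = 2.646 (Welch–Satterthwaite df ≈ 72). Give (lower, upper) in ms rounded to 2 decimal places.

Per-group SEs: s₁/√n₁ = 60.2/√178 = 4.5122, s₂/√n₂ = 86.8/√56 = 11.5991.
Unpooled SE of the difference: √(20.35994884 + 134.53912081) = 12.4458.
Margin of error = t* · SE = 2.646 × 12.4458 = 32.9316.
x̄₁ − x̄₂ = 362.1 − 439.5 = -77.4000.
CI: -77.4000 ± 32.9316 = (-110.33, -44.47).

(-110.33, -44.47)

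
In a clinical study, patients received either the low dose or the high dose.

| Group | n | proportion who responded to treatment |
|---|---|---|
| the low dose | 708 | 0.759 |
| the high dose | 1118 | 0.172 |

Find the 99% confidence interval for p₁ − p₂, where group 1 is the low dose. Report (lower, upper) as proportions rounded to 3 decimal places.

(0.536, 0.638)

The two standard errors are √(0.7590×0.2410/708) = 0.01607 and √(0.1720×0.8280/1118) = 0.01129.
Because the samples are independent, SE_diff = √(0.01607² + 0.01129²) = 0.01964.
Using z* = 2.576 for 99%, ME = 2.576 × 0.01964 = 0.05059.
p̂₁ − p̂₂ = 0.5870; interval 0.5870 ± 0.05059 gives (0.536, 0.638).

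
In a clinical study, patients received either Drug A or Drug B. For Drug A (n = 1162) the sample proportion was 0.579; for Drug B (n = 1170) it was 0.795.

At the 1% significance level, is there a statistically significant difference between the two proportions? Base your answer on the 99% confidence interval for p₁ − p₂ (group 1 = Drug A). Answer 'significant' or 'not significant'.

Each SE is √(p̂(1−p̂)/n): √(0.5790·0.4210/1162) = 0.01448 and √(0.7950·0.2050/1170) = 0.01180.
SE(p̂₁ − p̂₂) = √(SE₁² + SE₂²) = √(0.0002096704 + 0.00013924) = 0.01868, since the two samples are independent.
At 99% confidence z* = 2.576; margin = 2.576 × 0.01868 = 0.04812.
The difference is 0.5790 − 0.7950 = -0.2160, so the interval is -0.2160 ± 0.04812 = (-0.26412, -0.16788).
The interval (-0.26412, -0.16788) does not contain 0, so the difference is significant.

significant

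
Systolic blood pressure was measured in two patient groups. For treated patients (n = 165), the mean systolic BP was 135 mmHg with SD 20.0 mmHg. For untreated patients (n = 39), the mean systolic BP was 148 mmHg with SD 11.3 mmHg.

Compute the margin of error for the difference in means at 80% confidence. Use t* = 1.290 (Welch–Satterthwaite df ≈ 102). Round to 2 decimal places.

Standard errors of each mean: 20.0/√165 = 1.5570 and 11.3/√39 = 1.8094.
SE(x̄₁ − x̄₂) = √(1.5570² + 1.8094²) = 2.3871 for independent samples with unequal variances.
With t* = 1.290, the margin is 1.290 × 2.3871 = 3.0794.

3.08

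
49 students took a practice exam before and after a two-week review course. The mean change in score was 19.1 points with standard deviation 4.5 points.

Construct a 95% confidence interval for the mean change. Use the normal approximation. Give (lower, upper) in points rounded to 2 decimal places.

Paired design: SE = s_d/√n = 4.5/√49 = 0.6429.
z* = 1.960; margin of error = 1.960 × 0.6429 = 1.2601.
19.1 ± 1.2601 → (17.84, 20.36).

(17.84, 20.36)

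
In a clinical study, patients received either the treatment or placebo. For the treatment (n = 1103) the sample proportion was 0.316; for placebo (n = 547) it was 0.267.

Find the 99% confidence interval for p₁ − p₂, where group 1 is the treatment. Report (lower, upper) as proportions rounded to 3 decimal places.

SE₁ = √(p̂₁(1−p̂₁)/n₁) = √(0.3160·0.6840/1103) = 0.01400; SE₂ = √(0.2670·0.7330/547) = 0.01892.
Independent samples: SE of the difference = √(SE₁² + SE₂²) = √(0.000196 + 0.0003579664) = 0.02354.
z* for 99% confidence is 2.576, so the margin of error is 2.576 × 0.02354 = 0.06064.
Point estimate p̂₁ − p̂₂ = 0.3160 − 0.2670 = 0.0490.
0.0490 ± 0.06064 → (-0.012, 0.110).

(-0.012, 0.110)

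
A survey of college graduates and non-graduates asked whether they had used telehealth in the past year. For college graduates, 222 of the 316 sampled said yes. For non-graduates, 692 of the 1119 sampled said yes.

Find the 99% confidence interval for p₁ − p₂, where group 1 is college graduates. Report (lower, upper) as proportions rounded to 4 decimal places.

First, p̂₁ = 222/316 = 0.7025; p̂₂ = 692/1119 = 0.6184.
The two standard errors are √(0.7025×0.2975/316) = 0.02572 and √(0.6184×0.3816/1119) = 0.01452.
Because the samples are independent, SE_diff = √(0.02572² + 0.01452²) = 0.02954.
Using z* = 2.576 for 99%, ME = 2.576 × 0.02954 = 0.07610.
p̂₁ − p̂₂ = 0.0841; interval 0.0841 ± 0.07610 gives (0.0080, 0.1602).

(0.0080, 0.1602)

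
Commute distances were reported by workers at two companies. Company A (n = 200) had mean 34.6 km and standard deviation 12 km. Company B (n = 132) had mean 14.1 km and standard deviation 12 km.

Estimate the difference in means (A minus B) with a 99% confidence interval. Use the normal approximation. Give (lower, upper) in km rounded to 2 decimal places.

(17.03, 23.97)

Per-group SEs: s₁/√n₁ = 12/√200 = 0.8485, s₂/√n₂ = 12/√132 = 1.0445.
Unpooled SE of the difference: √(0.71995225 + 1.09098025) = 1.3457.
Margin of error = z* · SE = 2.576 × 1.3457 = 3.4665.
x̄₁ − x̄₂ = 34.6 − 14.1 = 20.5000.
CI: 20.5000 ± 3.4665 = (17.03, 23.97).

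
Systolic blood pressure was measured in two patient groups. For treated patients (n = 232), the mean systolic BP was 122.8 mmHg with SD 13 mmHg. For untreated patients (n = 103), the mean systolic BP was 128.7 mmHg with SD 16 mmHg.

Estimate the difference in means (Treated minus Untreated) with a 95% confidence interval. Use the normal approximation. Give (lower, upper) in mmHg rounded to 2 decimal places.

(-9.41, -2.39)

Per-group SEs: s₁/√n₁ = 13/√232 = 0.8535, s₂/√n₂ = 16/√103 = 1.5765.
Unpooled SE of the difference: √(0.72846225 + 2.48535225) = 1.7927.
Margin of error = z* · SE = 1.960 × 1.7927 = 3.5137.
x̄₁ − x̄₂ = 122.8 − 128.7 = -5.9000.
CI: -5.9000 ± 3.5137 = (-9.41, -2.39).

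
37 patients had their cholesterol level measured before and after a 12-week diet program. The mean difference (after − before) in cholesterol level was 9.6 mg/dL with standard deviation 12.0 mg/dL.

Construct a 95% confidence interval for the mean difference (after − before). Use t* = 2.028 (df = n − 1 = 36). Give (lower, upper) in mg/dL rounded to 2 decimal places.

This is a matched-pairs design, so SE = s_d/√n = 12.0/√37 = 1.9728.
Margin = 2.028 × 1.9728 = 4.0008; the interval is 9.6 ± 4.0008 = (5.60, 13.60).

(5.60, 13.60)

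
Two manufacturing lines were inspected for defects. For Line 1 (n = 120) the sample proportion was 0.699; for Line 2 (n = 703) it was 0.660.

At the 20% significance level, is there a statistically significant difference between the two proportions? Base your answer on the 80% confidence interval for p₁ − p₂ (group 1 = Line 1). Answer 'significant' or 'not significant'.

not significant

The two standard errors are √(0.6990×0.3010/120) = 0.04187 and √(0.6600×0.3400/703) = 0.01787.
Because the samples are independent, SE_diff = √(0.04187² + 0.01787²) = 0.04552.
Using z* = 1.282 for 80%, ME = 1.282 × 0.04552 = 0.05836.
p̂₁ − p̂₂ = 0.0390; interval 0.0390 ± 0.05836 gives (-0.01936, 0.09736).
The interval (-0.01936, 0.09736) contains 0, so the difference is not significant.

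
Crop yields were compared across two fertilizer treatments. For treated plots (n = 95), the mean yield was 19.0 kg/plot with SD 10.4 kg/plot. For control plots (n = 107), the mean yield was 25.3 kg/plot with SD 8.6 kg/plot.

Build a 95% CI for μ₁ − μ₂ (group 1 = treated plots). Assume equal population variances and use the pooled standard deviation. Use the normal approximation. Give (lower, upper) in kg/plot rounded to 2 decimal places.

Pooled variance s_p² = [94·10.4² + 106·8.6²] / (95+107−2) = 90.0340, so s_p = 9.4886.
SE_diff = s_p·√(1/n₁ + 1/n₂) = 9.4886·√(1/95 + 1/107) = 1.3376.
z* = 1.960; margin = 1.960 × 1.3376 = 2.6217.
Difference = 19.0 − 25.3 = -6.3000.
-6.3000 ± 2.6217 → (-8.92, -3.68).

(-8.92, -3.68)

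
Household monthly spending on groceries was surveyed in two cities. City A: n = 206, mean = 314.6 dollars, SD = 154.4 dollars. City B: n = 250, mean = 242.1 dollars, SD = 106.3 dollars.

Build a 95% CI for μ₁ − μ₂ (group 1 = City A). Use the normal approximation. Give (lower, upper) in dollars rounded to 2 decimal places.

Per-group SEs: s₁/√n₁ = 154.4/√206 = 10.7576, s₂/√n₂ = 106.3/√250 = 6.7230.
Unpooled SE of the difference: √(115.72595776 + 45.198729) = 12.6856.
Margin of error = z* · SE = 1.960 × 12.6856 = 24.8638.
x̄₁ − x̄₂ = 314.6 − 242.1 = 72.5000.
CI: 72.5000 ± 24.8638 = (47.64, 97.36).

(47.64, 97.36)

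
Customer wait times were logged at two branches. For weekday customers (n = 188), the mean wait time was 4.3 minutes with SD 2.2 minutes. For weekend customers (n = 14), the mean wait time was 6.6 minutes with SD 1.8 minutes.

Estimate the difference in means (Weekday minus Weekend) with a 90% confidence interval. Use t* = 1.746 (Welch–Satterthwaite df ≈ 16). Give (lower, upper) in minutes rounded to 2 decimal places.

(-3.19, -1.41)

Standard errors of each mean: 2.2/√188 = 0.1605 and 1.8/√14 = 0.4811.
SE(x̄₁ − x̄₂) = √(0.1605² + 0.4811²) = 0.5072 for independent samples with unequal variances.
With t* = 1.746, the margin is 1.746 × 0.5072 = 0.8856.
x̄₁ − x̄₂ = 4.3 − 6.6 = -2.3000; the interval is -2.3000 ± 0.8856 = (-3.19, -1.41).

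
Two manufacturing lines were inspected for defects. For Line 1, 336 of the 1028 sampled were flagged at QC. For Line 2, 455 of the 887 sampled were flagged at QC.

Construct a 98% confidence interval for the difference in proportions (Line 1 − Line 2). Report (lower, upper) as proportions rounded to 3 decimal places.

Sample proportions: 336/1028 = 0.3268, 455/887 = 0.5130.
Each SE is √(p̂(1−p̂)/n): √(0.3268·0.6732/1028) = 0.01463 and √(0.5130·0.4870/887) = 0.01678.
SE(p̂₁ − p̂₂) = √(SE₁² + SE₂²) = √(0.0002140369 + 0.0002815684) = 0.02226, since the two samples are independent.
At 98% confidence z* = 2.326; margin = 2.326 × 0.02226 = 0.05178.
The difference is 0.3268 − 0.5130 = -0.1862, so the interval is -0.1862 ± 0.05178 = (-0.238, -0.134).

(-0.238, -0.134)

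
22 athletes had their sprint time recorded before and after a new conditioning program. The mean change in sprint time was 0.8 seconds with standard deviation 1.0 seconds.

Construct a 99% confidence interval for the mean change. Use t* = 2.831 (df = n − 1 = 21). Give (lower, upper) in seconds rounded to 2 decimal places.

(0.20, 1.40)

Paired design: SE = s_d/√n = 1.0/√22 = 0.2132.
t* = 2.831; margin of error = 2.831 × 0.2132 = 0.6036.
0.8 ± 0.6036 → (0.20, 1.40).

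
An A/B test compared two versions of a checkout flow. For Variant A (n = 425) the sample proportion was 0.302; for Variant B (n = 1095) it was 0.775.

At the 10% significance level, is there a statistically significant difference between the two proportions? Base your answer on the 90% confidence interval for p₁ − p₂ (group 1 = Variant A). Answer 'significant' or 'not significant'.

The two standard errors are √(0.3020×0.6980/425) = 0.02227 and √(0.7750×0.2250/1095) = 0.01262.
Because the samples are independent, SE_diff = √(0.02227² + 0.01262²) = 0.02560.
Using z* = 1.645 for 90%, ME = 1.645 × 0.02560 = 0.04211.
p̂₁ − p̂₂ = -0.4730; interval -0.4730 ± 0.04211 gives (-0.51511, -0.43089).
The interval (-0.51511, -0.43089) does not contain 0, so the difference is significant.

significant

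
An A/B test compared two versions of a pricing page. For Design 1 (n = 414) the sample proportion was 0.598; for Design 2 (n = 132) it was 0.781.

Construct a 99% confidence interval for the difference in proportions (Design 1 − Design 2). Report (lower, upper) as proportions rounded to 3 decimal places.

(-0.295, -0.071)

SE₁ = √(p̂₁(1−p̂₁)/n₁) = √(0.5980·0.4020/414) = 0.02410; SE₂ = √(0.7810·0.2190/132) = 0.03600.
Independent samples: SE of the difference = √(SE₁² + SE₂²) = √(0.00058081 + 0.001296) = 0.04332.
z* for 99% confidence is 2.576, so the margin of error is 2.576 × 0.04332 = 0.11159.
Point estimate p̂₁ − p̂₂ = 0.5980 − 0.7810 = -0.1830.
-0.1830 ± 0.11159 → (-0.295, -0.071).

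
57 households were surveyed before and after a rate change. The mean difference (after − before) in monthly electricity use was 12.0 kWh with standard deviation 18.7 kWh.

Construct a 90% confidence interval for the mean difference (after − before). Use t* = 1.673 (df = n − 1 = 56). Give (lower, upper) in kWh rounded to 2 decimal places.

(7.86, 16.14)

Paired design: SE = s_d/√n = 18.7/√57 = 2.4769.
t* = 1.673; margin of error = 1.673 × 2.4769 = 4.1439.
12.0 ± 4.1439 → (7.86, 16.14).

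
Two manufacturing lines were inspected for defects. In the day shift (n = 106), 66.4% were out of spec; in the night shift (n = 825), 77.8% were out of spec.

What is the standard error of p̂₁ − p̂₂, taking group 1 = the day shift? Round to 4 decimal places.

0.0481

SE₁ = √(p̂₁(1−p̂₁)/n₁) = √(0.6640·0.3360/106) = 0.04588; SE₂ = √(0.7780·0.2220/825) = 0.01447.
Independent samples: SE of the difference = √(SE₁² + SE₂²) = √(0.0021049744 + 0.0002093809) = 0.04811.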